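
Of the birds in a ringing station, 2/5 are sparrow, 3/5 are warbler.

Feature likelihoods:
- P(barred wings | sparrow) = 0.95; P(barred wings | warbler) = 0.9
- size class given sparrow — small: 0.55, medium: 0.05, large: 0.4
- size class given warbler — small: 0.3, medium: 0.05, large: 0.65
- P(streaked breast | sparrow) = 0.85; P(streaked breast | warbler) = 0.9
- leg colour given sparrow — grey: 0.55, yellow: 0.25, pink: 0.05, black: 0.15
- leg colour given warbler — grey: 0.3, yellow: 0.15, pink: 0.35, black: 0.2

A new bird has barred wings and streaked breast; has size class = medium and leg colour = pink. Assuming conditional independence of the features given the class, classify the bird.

sparrow: 0.4 × 0.95 × 0.05 × 0.85 × 0.05 = 0.0008075
warbler: 0.6 × 0.9 × 0.05 × 0.9 × 0.35 = 0.008505
Highest score → warbler.

warbler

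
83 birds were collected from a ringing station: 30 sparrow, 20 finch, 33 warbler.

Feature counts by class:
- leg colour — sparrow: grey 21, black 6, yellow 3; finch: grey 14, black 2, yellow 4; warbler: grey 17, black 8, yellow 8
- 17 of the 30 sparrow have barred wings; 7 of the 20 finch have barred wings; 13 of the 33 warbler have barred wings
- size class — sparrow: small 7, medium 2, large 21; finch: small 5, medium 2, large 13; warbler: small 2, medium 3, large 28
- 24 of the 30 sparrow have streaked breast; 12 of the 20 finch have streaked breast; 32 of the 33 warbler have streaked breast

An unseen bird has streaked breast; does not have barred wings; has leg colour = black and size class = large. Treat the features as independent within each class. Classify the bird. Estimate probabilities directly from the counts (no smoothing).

warbler

sparrow: (30/83) × (6/30) × (13/30) × (21/30) × (24/30) ≈ 0.0175422
finch: (20/83) × (2/20) × (13/20) × (13/20) × (12/20) ≈ 0.00610843
warbler: (33/83) × (8/33) × (20/33) × (28/33) × (32/33) ≈ 0.0480627
Highest score → warbler.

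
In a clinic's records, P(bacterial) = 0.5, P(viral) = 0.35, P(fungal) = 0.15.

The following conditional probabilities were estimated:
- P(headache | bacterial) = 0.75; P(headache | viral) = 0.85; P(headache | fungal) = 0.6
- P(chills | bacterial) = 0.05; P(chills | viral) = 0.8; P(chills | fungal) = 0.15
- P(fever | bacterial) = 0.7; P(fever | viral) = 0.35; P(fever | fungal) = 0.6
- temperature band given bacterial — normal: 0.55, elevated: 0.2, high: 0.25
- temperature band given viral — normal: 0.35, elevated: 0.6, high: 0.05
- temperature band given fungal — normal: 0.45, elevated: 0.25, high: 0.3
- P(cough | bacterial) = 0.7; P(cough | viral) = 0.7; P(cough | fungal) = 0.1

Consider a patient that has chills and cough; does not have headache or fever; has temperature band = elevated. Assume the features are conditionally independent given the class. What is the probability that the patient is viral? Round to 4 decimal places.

bacterial: 0.5 × (1−0.75) × 0.05 × (1−0.7) × 0.2 × 0.7 = 0.0002625
viral: 0.35 × (1−0.85) × 0.8 × (1−0.35) × 0.6 × 0.7 = 0.011466
fungal: 0.15 × (1−0.6) × 0.15 × (1−0.6) × 0.25 × 0.1 = 0.00009
P(viral | x) = 0.011466 / 0.0118185 ≈ 0.9702

0.9702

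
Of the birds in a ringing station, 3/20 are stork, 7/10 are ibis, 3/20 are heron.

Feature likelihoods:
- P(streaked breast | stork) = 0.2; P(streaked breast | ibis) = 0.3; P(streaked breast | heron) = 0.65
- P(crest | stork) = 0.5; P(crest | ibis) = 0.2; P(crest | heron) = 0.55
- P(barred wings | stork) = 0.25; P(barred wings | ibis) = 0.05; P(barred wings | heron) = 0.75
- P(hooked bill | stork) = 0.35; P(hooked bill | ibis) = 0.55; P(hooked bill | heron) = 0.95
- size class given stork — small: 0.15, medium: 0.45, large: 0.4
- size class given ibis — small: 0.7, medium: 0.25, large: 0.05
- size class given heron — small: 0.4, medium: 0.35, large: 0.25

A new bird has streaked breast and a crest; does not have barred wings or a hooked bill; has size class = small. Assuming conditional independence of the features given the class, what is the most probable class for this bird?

ibis

stork: 0.15 × 0.2 × 0.5 × (1−0.25) × (1−0.35) × 0.15 = 0.001096875
ibis: 0.7 × 0.3 × 0.2 × (1−0.05) × (1−0.55) × 0.7 = 0.0125685
heron: 0.15 × 0.65 × 0.55 × (1−0.75) × (1−0.95) × 0.4 = 0.000268125
Highest score → ibis.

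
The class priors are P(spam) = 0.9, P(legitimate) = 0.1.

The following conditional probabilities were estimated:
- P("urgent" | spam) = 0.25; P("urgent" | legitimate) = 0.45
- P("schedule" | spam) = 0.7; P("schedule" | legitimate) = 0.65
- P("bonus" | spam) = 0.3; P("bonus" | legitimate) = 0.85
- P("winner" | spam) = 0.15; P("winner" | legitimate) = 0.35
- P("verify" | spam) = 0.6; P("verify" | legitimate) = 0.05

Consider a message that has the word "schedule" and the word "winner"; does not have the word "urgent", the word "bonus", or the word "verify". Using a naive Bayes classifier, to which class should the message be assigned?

spam: 0.9 × (1−0.25) × 0.7 × (1−0.3) × 0.15 × (1−0.6) = 0.019845
legitimate: 0.1 × (1−0.45) × 0.65 × (1−0.85) × 0.35 × (1−0.05) = 0.00178303125
Highest score → spam.

spam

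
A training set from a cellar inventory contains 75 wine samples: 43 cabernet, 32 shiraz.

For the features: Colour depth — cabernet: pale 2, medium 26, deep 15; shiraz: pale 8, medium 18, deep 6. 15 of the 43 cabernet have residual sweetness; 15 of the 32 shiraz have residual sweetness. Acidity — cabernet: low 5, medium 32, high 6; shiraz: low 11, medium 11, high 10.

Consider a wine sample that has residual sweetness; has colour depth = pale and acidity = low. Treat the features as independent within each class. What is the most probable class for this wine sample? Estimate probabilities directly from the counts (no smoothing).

cabernet: (43/75) × (2/43) × (15/43) × (5/43) ≈ 0.00108167
shiraz: (32/75) × (8/32) × (15/32) × (11/32) = 0.0171875
Highest score → shiraz.

shiraz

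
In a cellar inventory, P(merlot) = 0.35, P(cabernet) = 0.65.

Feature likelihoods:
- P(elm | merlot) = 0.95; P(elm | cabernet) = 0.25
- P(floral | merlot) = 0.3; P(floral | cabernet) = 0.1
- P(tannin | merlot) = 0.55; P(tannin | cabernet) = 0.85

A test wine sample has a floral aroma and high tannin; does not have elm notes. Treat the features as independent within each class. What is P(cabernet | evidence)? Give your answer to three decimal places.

0.935

merlot: 0.35 × (1−0.95) × 0.3 × 0.55 = 0.0028875
cabernet: 0.65 × (1−0.25) × 0.1 × 0.85 = 0.0414375
P(cabernet | x) = 0.0414375 / 0.044325 ≈ 0.935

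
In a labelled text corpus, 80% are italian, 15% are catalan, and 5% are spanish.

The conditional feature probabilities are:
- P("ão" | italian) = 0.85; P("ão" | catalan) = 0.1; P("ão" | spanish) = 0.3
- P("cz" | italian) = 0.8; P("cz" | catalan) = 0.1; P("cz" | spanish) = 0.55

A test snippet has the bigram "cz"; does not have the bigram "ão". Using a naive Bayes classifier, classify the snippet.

italian: 0.8 × (1−0.85) × 0.8 = 0.096
catalan: 0.15 × (1−0.1) × 0.1 = 0.0135
spanish: 0.05 × (1−0.3) × 0.55 = 0.01925
Highest score → italian.

italian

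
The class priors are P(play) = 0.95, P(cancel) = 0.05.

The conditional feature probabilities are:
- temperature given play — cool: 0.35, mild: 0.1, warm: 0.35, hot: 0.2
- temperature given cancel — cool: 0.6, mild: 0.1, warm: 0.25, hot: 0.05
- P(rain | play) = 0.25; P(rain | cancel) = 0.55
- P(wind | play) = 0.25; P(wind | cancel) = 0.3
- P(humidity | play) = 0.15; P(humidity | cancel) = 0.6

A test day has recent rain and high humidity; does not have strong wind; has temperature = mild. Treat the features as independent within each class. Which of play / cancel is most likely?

play

play: 0.95 × 0.1 × 0.25 × (1−0.25) × 0.15 = 0.002671875
cancel: 0.05 × 0.1 × 0.55 × (1−0.3) × 0.6 = 0.001155
Highest score → play.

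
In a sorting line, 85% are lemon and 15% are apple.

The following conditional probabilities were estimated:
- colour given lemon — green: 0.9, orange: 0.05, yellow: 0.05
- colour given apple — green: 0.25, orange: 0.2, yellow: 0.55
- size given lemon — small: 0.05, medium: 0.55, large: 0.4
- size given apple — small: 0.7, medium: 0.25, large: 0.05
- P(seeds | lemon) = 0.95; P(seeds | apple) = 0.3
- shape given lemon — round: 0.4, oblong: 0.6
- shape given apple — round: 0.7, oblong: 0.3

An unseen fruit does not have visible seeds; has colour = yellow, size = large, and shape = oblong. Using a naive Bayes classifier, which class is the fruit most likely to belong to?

apple

lemon: 0.85 × 0.05 × 0.4 × (1−0.95) × 0.6 = 0.00051
apple: 0.15 × 0.55 × 0.05 × (1−0.3) × 0.3 = 0.00086625
Highest score → apple.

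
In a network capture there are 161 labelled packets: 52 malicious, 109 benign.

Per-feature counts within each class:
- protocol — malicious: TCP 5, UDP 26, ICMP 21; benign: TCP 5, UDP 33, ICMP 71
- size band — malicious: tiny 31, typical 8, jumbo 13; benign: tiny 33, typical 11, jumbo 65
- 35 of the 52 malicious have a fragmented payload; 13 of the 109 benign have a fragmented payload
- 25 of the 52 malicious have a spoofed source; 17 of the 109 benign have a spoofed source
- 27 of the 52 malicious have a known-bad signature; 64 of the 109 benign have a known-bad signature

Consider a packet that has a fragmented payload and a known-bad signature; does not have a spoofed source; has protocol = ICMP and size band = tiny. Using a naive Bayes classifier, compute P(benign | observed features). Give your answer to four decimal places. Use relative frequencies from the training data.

malicious: (52/161) × (21/52) × (31/52) × (35/52) × (27/52) × (27/52) ≈ 0.0141103
benign: (109/161) × (71/109) × (33/109) × (13/109) × (92/109) × (64/109) ≈ 0.00789135
P(benign | x) = 0.00789135 / 0.02200165 ≈ 0.3587

0.3587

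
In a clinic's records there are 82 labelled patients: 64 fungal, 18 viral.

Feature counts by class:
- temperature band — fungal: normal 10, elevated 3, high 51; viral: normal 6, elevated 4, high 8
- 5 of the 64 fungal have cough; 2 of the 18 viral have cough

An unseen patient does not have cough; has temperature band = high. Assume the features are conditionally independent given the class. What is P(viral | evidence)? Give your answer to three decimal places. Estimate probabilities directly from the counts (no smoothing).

0.131

fungal: (64/82) × (51/64) × (59/64) ≈ 0.573361
viral: (18/82) × (8/18) × (16/18) ≈ 0.0867209
P(viral | x) = 0.0867209 / 0.6600819 ≈ 0.131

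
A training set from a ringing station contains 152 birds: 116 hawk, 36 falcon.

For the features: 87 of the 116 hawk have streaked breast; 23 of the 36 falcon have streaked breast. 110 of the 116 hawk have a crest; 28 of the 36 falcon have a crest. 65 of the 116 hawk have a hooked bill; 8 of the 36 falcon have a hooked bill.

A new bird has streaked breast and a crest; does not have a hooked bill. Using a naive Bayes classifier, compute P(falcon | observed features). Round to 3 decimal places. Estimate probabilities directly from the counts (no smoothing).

0.277

hawk: (116/152) × (87/116) × (110/116) × (51/116) ≈ 0.238629
falcon: (36/152) × (23/36) × (28/36) × (28/36) ≈ 0.0915367
P(falcon | x) = 0.0915367 / 0.3301657 ≈ 0.277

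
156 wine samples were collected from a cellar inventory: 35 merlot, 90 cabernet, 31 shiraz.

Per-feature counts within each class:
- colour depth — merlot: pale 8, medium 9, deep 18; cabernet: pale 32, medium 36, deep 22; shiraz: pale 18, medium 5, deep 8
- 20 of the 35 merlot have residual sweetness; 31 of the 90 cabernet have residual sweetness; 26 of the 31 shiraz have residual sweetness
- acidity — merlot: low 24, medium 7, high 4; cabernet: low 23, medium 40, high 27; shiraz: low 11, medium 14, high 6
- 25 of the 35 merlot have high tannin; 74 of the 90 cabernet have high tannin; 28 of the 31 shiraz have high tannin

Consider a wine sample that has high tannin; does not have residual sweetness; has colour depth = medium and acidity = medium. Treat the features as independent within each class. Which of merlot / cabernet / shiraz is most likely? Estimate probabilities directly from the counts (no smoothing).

cabernet

merlot: (35/156) × (9/35) × (15/35) × (7/35) × (25/35) ≈ 0.00353218
cabernet: (90/156) × (36/90) × (59/90) × (40/90) × (74/90) ≈ 0.0552833
shiraz: (31/156) × (5/31) × (5/31) × (14/31) × (28/31) ≈ 0.00210871
Highest score → cabernet.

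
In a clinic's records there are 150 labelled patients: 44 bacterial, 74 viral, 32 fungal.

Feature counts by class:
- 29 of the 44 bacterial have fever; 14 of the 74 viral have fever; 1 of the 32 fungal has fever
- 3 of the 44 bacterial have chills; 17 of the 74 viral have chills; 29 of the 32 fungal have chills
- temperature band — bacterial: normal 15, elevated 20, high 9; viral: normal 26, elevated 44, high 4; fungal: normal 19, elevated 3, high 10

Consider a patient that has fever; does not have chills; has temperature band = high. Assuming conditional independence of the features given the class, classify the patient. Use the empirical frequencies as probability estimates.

bacterial: (44/150) × (29/44) × (41/44) × (9/44) ≈ 0.0368492
viral: (74/150) × (14/74) × (57/74) × (4/74) ≈ 0.00388605
fungal: (32/150) × (1/32) × (3/32) × (10/32) = 0.0001953125
Highest score → bacterial.

bacterial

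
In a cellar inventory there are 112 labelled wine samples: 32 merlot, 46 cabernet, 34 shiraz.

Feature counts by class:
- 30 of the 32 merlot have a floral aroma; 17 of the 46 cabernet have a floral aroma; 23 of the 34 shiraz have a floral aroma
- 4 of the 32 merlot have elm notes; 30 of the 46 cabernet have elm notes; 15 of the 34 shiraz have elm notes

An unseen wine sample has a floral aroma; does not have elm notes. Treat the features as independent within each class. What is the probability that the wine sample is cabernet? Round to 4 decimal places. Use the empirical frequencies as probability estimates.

merlot: (32/112) × (30/32) × (28/32) = 0.234375
cabernet: (46/112) × (17/46) × (16/46) ≈ 0.052795
shiraz: (34/112) × (23/34) × (19/34) ≈ 0.114758
P(cabernet | x) = 0.052795 / 0.401928 ≈ 0.1314

0.1314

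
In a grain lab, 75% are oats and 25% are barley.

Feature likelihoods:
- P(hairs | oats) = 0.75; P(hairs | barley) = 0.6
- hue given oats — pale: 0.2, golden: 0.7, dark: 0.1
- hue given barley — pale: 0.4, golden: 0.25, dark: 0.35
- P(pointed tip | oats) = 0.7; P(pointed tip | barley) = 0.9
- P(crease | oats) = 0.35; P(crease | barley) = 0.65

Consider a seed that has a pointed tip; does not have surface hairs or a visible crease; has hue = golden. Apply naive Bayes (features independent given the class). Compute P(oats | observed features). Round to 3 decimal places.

oats: 0.75 × (1−0.75) × 0.7 × 0.7 × (1−0.35) = 0.05971875
barley: 0.25 × (1−0.6) × 0.25 × 0.9 × (1−0.65) = 0.007875
P(oats | x) = 0.05971875 / 0.06759375 ≈ 0.883

0.883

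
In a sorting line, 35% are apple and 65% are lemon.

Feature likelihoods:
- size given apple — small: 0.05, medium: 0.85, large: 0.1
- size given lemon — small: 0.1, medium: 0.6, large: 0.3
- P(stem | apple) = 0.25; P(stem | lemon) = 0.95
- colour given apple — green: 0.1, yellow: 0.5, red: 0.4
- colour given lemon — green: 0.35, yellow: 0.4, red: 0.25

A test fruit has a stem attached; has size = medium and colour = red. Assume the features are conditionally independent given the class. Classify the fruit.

apple: 0.35 × 0.85 × 0.25 × 0.4 = 0.02975
lemon: 0.65 × 0.6 × 0.95 × 0.25 = 0.092625
Highest score → lemon.

lemon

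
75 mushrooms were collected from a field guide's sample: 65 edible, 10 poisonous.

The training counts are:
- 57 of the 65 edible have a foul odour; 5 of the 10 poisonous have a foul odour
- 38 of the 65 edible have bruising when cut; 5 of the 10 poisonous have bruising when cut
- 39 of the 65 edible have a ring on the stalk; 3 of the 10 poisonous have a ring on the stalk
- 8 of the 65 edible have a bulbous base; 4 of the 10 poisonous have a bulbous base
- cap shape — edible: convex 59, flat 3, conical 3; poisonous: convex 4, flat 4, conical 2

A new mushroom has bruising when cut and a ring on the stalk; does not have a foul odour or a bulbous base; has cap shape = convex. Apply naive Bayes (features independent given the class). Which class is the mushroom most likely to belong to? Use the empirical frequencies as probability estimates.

edible: (65/75) × (8/65) × (38/65) × (39/65) × (57/65) × (59/65) ≈ 0.0297818
poisonous: (10/75) × (5/10) × (5/10) × (3/10) × (6/10) × (4/10) = 0.0024
Highest score → edible.

edible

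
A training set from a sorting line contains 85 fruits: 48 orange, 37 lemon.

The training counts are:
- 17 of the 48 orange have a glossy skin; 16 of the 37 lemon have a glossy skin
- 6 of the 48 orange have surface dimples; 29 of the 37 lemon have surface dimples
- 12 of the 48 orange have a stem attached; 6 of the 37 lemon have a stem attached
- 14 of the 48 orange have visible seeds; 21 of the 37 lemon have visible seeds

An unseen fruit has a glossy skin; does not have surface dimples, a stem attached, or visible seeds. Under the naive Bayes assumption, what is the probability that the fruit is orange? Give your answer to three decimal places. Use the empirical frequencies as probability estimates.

orange: (48/85) × (17/48) × (42/48) × (36/48) × (34/48) = 0.09296875
lemon: (37/85) × (16/37) × (8/37) × (31/37) × (16/37) ≈ 0.0147458
P(orange | x) = 0.09296875 / 0.10771455 ≈ 0.863

0.863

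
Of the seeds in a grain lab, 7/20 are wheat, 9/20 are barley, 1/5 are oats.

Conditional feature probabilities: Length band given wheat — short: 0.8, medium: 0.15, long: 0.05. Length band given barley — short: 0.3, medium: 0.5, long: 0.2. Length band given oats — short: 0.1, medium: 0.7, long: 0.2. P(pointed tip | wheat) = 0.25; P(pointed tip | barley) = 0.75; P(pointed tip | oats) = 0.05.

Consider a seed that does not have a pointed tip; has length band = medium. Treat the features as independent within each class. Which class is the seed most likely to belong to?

wheat: 0.35 × 0.15 × (1−0.25) = 0.039375
barley: 0.45 × 0.5 × (1−0.75) = 0.05625
oats: 0.2 × 0.7 × (1−0.05) = 0.133
Highest score → oats.

oats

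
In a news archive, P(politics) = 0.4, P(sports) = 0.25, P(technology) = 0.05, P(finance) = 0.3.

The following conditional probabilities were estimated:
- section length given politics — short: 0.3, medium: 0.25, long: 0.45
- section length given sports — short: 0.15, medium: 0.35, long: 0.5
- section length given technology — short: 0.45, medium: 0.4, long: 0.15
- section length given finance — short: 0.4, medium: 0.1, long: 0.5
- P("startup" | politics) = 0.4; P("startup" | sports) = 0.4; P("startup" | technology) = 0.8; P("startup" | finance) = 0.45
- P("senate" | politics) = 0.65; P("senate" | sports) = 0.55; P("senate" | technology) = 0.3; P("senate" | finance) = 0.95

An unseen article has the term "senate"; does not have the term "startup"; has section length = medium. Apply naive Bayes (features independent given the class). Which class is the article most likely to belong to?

politics

politics: 0.4 × 0.25 × (1−0.4) × 0.65 = 0.039
sports: 0.25 × 0.35 × (1−0.4) × 0.55 = 0.028875
technology: 0.05 × 0.4 × (1−0.8) × 0.3 = 0.0012
finance: 0.3 × 0.1 × (1−0.45) × 0.95 = 0.015675
Highest score → politics.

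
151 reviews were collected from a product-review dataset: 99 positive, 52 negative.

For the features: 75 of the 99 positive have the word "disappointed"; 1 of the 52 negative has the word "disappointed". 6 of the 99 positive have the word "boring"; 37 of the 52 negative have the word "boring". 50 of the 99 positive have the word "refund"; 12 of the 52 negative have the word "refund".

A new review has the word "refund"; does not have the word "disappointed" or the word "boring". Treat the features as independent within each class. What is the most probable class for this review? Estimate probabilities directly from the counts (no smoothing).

positive: (99/151) × (24/99) × (93/99) × (50/99) ≈ 0.0754079
negative: (52/151) × (51/52) × (15/52) × (12/52) ≈ 0.0224832
Highest score → positive.

positive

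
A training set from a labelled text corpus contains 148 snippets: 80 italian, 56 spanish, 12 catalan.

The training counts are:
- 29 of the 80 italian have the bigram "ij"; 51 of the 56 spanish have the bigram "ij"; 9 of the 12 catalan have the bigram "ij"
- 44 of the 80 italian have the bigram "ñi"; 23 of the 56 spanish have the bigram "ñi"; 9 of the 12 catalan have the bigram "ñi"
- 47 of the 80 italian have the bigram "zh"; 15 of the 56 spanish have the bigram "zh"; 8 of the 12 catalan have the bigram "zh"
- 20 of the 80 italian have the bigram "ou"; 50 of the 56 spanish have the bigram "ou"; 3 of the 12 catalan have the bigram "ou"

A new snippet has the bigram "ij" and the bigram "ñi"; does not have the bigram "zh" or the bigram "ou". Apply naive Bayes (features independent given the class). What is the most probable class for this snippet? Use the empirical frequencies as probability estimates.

italian

italian: (80/148) × (29/80) × (44/80) × (33/80) × (60/80) ≈ 0.0333414
spanish: (56/148) × (51/56) × (23/56) × (41/56) × (6/56) ≈ 0.0111022
catalan: (12/148) × (9/12) × (9/12) × (4/12) × (9/12) ≈ 0.011402
Highest score → italian.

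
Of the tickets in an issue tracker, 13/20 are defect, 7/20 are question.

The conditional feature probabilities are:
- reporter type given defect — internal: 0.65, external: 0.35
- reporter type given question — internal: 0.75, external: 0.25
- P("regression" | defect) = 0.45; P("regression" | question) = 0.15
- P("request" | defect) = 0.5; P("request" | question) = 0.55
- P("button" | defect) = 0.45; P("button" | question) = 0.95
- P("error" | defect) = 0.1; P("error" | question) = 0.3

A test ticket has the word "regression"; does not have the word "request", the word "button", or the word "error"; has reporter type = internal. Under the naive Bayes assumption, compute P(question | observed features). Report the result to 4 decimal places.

defect: 0.65 × 0.65 × 0.45 × (1−0.5) × (1−0.45) × (1−0.1) = 0.0470559375
question: 0.35 × 0.75 × 0.15 × (1−0.55) × (1−0.95) × (1−0.3) = 0.00062015625
P(question | x) = 0.00062015625 / 0.04767609375 ≈ 0.0130

0.0130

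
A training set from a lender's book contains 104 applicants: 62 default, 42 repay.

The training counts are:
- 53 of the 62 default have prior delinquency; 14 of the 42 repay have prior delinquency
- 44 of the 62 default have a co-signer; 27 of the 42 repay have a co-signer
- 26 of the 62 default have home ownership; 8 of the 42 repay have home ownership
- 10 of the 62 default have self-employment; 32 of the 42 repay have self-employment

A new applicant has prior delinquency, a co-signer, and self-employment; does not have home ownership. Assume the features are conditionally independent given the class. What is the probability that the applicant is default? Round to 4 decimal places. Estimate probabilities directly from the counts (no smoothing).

default: (62/104) × (53/62) × (44/62) × (36/62) × (10/62) ≈ 0.0338706
repay: (42/104) × (14/42) × (27/42) × (34/42) × (32/42) ≈ 0.0533752
P(default | x) = 0.0338706 / 0.0872458 ≈ 0.3882

0.3882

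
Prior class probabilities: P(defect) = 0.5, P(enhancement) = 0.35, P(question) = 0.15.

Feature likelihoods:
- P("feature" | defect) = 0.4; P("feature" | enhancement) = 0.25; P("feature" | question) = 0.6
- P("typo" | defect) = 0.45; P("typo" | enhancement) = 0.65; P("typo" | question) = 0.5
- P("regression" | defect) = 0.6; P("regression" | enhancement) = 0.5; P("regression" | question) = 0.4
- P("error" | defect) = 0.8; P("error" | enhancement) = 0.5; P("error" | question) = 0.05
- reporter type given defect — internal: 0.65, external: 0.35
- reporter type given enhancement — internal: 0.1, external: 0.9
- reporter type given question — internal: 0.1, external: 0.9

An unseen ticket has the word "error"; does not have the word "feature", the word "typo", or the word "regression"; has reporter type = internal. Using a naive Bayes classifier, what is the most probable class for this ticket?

defect

defect: 0.5 × (1−0.4) × (1−0.45) × (1−0.6) × 0.8 × 0.65 = 0.03432
enhancement: 0.35 × (1−0.25) × (1−0.65) × (1−0.5) × 0.5 × 0.1 = 0.002296875
question: 0.15 × (1−0.6) × (1−0.5) × (1−0.4) × 0.05 × 0.1 = 0.00009
Highest score → defect.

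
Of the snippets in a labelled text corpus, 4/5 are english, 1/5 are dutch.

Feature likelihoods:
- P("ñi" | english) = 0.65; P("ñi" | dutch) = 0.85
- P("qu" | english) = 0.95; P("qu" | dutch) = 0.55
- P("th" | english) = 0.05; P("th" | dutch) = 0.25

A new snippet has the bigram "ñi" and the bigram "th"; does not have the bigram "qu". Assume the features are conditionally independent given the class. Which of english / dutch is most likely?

english: 0.8 × 0.65 × (1−0.95) × 0.05 = 0.0013
dutch: 0.2 × 0.85 × (1−0.55) × 0.25 = 0.019125
Highest score → dutch.

dutch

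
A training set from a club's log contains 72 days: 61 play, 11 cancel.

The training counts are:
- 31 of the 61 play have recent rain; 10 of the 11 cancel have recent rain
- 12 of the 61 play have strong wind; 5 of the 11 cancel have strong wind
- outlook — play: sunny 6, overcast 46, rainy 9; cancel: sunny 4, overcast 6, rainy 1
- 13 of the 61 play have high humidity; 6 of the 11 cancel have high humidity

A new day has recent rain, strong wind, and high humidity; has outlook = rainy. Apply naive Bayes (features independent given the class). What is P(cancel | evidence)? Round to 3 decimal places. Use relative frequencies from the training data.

play: (61/72) × (31/61) × (12/61) × (9/61) × (13/61) ≈ 0.00266322
cancel: (11/72) × (10/11) × (5/11) × (1/11) × (6/11) ≈ 0.00313048
P(cancel | x) = 0.00313048 / 0.0057937 ≈ 0.540

0.540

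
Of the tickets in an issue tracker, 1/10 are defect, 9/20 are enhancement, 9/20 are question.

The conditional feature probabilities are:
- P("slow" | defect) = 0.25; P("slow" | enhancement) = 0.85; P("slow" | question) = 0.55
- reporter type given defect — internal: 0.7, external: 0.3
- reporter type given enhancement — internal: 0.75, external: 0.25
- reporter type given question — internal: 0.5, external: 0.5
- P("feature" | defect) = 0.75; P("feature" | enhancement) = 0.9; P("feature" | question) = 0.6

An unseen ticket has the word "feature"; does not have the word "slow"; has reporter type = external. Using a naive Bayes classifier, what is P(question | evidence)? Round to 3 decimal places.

defect: 0.1 × (1−0.25) × 0.3 × 0.75 = 0.016875
enhancement: 0.45 × (1−0.85) × 0.25 × 0.9 = 0.0151875
question: 0.45 × (1−0.55) × 0.5 × 0.6 = 0.06075
P(question | x) = 0.06075 / 0.0928125 ≈ 0.655

0.655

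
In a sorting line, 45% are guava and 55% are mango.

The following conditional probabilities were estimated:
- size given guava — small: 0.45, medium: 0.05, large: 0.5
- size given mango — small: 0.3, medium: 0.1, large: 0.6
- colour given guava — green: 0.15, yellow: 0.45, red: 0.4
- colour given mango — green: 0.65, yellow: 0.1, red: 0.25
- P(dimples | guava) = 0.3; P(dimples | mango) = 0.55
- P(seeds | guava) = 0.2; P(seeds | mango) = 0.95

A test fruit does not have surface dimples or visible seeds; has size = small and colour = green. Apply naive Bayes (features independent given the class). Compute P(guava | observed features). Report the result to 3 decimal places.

guava: 0.45 × 0.45 × 0.15 × (1−0.3) × (1−0.2) = 0.01701
mango: 0.55 × 0.3 × 0.65 × (1−0.55) × (1−0.95) = 0.002413125
P(guava | x) = 0.01701 / 0.019423125 ≈ 0.876

0.876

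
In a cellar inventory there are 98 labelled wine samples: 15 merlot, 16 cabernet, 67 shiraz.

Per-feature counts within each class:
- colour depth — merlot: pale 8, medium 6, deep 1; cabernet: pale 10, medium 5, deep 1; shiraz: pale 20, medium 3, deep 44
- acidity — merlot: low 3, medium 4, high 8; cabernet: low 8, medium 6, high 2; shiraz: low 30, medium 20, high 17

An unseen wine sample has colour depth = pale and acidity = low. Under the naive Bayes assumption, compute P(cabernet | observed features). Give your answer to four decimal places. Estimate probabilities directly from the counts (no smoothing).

merlot: (15/98) × (8/15) × (3/15) ≈ 0.0163265
cabernet: (16/98) × (10/16) × (8/16) ≈ 0.0510204
shiraz: (67/98) × (20/67) × (30/67) ≈ 0.0913798
P(cabernet | x) = 0.0510204 / 0.1587267 ≈ 0.3214

0.3214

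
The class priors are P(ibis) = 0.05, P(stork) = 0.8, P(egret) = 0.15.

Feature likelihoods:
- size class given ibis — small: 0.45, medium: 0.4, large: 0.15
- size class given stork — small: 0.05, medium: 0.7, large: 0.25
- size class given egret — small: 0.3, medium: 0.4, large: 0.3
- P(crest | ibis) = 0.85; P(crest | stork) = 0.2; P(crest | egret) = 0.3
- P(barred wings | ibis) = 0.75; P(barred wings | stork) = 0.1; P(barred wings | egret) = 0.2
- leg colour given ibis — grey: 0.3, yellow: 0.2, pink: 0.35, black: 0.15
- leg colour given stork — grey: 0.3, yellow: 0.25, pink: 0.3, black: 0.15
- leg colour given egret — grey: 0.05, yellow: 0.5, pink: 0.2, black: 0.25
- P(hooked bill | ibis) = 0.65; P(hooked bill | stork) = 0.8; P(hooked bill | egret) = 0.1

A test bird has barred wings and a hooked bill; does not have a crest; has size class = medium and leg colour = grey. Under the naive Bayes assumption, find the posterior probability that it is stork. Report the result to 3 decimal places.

ibis: 0.05 × 0.4 × (1−0.85) × 0.75 × 0.3 × 0.65 = 0.00043875
stork: 0.8 × 0.7 × (1−0.2) × 0.1 × 0.3 × 0.8 = 0.010752
egret: 0.15 × 0.4 × (1−0.3) × 0.2 × 0.05 × 0.1 = 0.000042
P(stork | x) = 0.010752 / 0.01123275 ≈ 0.957

0.957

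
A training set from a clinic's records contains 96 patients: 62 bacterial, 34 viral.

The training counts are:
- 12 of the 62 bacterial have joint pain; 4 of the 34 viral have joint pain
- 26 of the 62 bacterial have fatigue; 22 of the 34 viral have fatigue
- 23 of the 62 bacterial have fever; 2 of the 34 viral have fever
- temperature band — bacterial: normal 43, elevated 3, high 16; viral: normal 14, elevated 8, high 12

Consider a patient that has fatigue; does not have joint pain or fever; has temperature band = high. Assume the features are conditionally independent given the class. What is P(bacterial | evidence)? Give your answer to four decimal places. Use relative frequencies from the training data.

bacterial: (62/96) × (50/62) × (26/62) × (39/62) × (16/62) ≈ 0.0354553
viral: (34/96) × (30/34) × (22/34) × (32/34) × (12/34) ≈ 0.0671687
P(bacterial | x) = 0.0354553 / 0.102624 ≈ 0.3455

0.3455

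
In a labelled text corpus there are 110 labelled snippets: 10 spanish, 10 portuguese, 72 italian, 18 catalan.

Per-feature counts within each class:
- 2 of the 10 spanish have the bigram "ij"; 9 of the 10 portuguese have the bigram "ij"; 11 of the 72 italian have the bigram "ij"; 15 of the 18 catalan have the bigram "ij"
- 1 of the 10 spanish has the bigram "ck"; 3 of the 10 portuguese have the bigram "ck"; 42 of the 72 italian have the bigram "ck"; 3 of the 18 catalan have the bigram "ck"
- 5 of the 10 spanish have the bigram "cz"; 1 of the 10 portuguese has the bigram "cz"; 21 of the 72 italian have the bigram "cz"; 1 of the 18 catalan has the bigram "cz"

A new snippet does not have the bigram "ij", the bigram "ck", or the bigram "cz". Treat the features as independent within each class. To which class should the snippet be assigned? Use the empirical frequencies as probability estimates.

spanish: (10/110) × (8/10) × (9/10) × (5/10) ≈ 0.0327273
portuguese: (10/110) × (1/10) × (7/10) × (9/10) ≈ 0.00572727
italian: (72/110) × (61/72) × (30/72) × (51/72) ≈ 0.163668
catalan: (18/110) × (3/18) × (15/18) × (17/18) ≈ 0.0214646
Highest score → italian.

italian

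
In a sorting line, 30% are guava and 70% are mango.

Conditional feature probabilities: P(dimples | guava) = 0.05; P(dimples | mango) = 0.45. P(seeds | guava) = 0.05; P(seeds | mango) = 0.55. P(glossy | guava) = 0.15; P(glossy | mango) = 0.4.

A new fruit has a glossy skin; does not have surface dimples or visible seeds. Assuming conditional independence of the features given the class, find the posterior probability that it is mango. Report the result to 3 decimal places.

0.631

guava: 0.3 × (1−0.05) × (1−0.05) × 0.15 = 0.0406125
mango: 0.7 × (1−0.45) × (1−0.55) × 0.4 = 0.0693
P(mango | x) = 0.0693 / 0.1099125 ≈ 0.631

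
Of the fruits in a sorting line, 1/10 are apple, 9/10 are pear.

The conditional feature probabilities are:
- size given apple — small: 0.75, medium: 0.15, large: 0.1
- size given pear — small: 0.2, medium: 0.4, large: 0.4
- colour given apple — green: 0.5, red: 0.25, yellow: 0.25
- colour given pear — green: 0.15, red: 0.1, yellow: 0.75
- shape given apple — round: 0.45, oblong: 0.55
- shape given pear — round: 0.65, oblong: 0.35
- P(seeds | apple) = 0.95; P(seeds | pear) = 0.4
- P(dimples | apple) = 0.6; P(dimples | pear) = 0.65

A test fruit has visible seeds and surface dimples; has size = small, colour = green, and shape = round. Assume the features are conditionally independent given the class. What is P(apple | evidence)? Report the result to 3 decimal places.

0.678

apple: 0.1 × 0.75 × 0.5 × 0.45 × 0.95 × 0.6 = 0.00961875
pear: 0.9 × 0.2 × 0.15 × 0.65 × 0.4 × 0.65 = 0.004563
P(apple | x) = 0.00961875 / 0.01418175 ≈ 0.678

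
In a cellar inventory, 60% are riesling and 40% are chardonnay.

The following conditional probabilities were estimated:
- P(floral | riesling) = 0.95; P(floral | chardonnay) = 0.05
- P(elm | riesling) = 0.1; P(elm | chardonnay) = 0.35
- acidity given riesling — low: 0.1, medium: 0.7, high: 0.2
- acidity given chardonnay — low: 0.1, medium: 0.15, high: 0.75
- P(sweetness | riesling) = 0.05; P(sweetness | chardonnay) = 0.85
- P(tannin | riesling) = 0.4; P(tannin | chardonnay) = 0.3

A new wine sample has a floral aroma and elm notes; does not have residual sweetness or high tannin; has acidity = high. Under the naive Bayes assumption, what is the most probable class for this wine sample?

riesling

riesling: 0.6 × 0.95 × 0.1 × 0.2 × (1−0.05) × (1−0.4) = 0.006498
chardonnay: 0.4 × 0.05 × 0.35 × 0.75 × (1−0.85) × (1−0.3) = 0.00055125
Highest score → riesling.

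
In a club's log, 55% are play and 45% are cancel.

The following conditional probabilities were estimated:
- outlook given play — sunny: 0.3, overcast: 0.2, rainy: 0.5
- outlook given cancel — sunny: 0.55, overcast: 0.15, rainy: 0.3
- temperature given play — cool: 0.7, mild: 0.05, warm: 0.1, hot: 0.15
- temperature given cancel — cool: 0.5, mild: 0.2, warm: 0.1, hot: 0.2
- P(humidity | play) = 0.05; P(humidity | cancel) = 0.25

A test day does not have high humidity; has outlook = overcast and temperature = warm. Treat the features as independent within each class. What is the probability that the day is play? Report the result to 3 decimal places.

play: 0.55 × 0.2 × 0.1 × (1−0.05) = 0.01045
cancel: 0.45 × 0.15 × 0.1 × (1−0.25) = 0.0050625
P(play | x) = 0.01045 / 0.0155125 ≈ 0.674

0.674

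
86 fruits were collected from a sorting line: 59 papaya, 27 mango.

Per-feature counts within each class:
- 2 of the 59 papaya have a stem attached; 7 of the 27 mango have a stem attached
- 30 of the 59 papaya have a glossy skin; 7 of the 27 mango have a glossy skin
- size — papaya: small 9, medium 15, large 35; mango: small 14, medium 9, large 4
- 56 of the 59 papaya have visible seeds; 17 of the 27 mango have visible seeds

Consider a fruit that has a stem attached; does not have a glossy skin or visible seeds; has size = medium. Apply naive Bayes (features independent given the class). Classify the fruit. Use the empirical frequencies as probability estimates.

papaya: (59/86) × (2/59) × (29/59) × (15/59) × (3/59) ≈ 0.00014777
mango: (27/86) × (7/27) × (20/27) × (9/27) × (10/27) ≈ 0.00744356
Highest score → mango.

mango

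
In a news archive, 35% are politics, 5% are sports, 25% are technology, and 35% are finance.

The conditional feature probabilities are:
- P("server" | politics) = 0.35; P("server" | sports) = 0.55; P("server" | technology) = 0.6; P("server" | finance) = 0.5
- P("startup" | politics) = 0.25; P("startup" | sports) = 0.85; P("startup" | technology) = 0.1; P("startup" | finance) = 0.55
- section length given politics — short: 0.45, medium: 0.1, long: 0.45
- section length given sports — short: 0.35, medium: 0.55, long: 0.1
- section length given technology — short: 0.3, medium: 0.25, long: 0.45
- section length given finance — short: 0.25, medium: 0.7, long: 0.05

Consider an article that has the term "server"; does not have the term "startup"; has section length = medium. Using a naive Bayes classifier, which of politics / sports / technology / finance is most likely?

finance

politics: 0.35 × 0.35 × (1−0.25) × 0.1 = 0.0091875
sports: 0.05 × 0.55 × (1−0.85) × 0.55 = 0.00226875
technology: 0.25 × 0.6 × (1−0.1) × 0.25 = 0.03375
finance: 0.35 × 0.5 × (1−0.55) × 0.7 = 0.055125
Highest score → finance.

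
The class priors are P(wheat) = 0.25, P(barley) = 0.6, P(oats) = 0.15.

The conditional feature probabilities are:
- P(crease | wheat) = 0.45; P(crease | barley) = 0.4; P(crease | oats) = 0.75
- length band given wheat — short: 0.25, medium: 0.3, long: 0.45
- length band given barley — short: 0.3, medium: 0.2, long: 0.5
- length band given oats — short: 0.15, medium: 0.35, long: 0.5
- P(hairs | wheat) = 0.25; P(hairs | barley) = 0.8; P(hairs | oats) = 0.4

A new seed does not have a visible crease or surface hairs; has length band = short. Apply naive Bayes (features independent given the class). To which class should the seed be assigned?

wheat

wheat: 0.25 × (1−0.45) × 0.25 × (1−0.25) = 0.02578125
barley: 0.6 × (1−0.4) × 0.3 × (1−0.8) = 0.0216
oats: 0.15 × (1−0.75) × 0.15 × (1−0.4) = 0.003375
Highest score → wheat.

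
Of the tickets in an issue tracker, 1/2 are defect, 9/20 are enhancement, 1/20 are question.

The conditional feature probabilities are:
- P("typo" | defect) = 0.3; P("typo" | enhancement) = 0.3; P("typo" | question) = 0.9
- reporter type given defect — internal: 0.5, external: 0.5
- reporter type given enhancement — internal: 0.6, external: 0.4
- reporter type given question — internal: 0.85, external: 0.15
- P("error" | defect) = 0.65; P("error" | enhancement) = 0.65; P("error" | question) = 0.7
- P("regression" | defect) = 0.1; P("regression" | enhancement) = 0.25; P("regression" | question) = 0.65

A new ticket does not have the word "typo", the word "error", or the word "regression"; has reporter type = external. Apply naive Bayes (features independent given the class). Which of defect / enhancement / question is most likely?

defect

defect: 0.5 × (1−0.3) × 0.5 × (1−0.65) × (1−0.1) = 0.055125
enhancement: 0.45 × (1−0.3) × 0.4 × (1−0.65) × (1−0.25) = 0.033075
question: 0.05 × (1−0.9) × 0.15 × (1−0.7) × (1−0.65) = 0.00007875
Highest score → defect.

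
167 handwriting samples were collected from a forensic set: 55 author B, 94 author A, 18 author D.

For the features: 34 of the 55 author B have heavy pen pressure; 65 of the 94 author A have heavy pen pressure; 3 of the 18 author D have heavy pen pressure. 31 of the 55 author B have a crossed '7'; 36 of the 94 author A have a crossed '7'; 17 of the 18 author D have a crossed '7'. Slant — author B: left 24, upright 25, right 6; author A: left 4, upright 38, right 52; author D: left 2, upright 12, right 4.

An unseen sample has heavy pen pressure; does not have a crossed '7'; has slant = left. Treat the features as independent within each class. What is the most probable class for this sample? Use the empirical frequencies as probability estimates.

author B: (55/167) × (34/55) × (24/55) × (24/55) ≈ 0.0387668
author A: (94/167) × (65/94) × (58/94) × (4/94) ≈ 0.0102195
author D: (18/167) × (3/18) × (1/18) × (2/18) ≈ 0.000110889
Highest score → author B.

author B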